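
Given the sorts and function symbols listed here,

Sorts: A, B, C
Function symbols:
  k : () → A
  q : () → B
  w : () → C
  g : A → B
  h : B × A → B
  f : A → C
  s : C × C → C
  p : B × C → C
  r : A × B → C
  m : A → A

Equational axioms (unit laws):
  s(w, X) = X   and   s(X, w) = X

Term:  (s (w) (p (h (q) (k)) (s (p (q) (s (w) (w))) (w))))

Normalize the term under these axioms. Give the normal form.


1. (s (w) (p (h (q) (k)) (s (p (q) (s (w) (w))) (w))))  →  (p (h (q) (k)) (s (p (q) (s (w) (w))) (w)))
2. (p (h (q) (k)) (s (p (q) (s (w) (w))) (w)))  →  (p (h (q) (k)) (p (q) (s (w) (w))))
3. (p (h (q) (k)) (p (q) (s (w) (w))))  →  (p (h (q) (k)) (p (q) (w)))

normal form = (p (h (q) (k)) (p (q) (w)))


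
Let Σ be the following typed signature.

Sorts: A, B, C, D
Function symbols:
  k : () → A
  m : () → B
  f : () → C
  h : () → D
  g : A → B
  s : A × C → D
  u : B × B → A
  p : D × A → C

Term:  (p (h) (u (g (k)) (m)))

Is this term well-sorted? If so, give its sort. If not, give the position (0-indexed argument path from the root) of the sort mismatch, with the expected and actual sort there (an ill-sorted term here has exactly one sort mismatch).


well-sorted; sort = C

  (h) : D
      (k) : A
    (g (k)) : B
    (m) : B
  (u (g (k)) (m)) : A
(p (h) (u (g (k)) (m))) : C


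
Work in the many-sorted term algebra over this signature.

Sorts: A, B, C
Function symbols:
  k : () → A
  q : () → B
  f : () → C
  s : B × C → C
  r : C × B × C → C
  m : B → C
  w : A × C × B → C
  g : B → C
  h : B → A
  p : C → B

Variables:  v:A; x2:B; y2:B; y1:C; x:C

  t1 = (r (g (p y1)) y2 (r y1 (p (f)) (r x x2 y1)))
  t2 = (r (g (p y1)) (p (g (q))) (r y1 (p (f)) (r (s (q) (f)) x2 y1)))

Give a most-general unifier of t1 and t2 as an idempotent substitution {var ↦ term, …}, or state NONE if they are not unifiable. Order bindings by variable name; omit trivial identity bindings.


{x ↦ (s (q) (f)), y2 ↦ (p (g (q)))}


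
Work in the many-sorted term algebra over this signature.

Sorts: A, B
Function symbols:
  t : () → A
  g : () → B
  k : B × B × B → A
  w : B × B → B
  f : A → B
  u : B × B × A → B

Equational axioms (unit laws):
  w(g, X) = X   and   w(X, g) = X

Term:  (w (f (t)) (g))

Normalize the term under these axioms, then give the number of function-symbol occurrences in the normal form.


1. (w (f (t)) (g))  →  (f (t))
normal form: (f (t))

size = 2


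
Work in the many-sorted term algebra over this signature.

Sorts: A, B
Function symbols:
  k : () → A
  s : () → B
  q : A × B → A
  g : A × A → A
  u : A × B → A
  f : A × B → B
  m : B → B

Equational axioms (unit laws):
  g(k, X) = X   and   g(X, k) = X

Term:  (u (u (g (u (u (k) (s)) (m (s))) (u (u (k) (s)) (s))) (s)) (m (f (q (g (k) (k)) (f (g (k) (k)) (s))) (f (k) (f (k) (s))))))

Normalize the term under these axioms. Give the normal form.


1. (u (u (g (u (u (k) (s)) (m (s))) (u (u (k) (s)) (s))) (s)) (m (f (q (g (k) (k)) (f (g (k) (k)) (s))) (f (k) (f (k) (s))))))  →  (u (u (g (u (u (k) (s)) (m (s))) (u (u (k) (s)) (s))) (s)) (m (f (q (k) (f (g (k) (k)) (s))) (f (k) (f (k) (s))))))
2. (u (u (g (u (u (k) (s)) (m (s))) (u (u (k) (s)) (s))) (s)) (m (f (q (k) (f (g (k) (k)) (s))) (f (k) (f (k) (s))))))  →  (u (u (g (u (u (k) (s)) (m (s))) (u (u (k) (s)) (s))) (s)) (m (f (q (k) (f (k) (s))) (f (k) (f (k) (s))))))

normal form = (u (u (g (u (u (k) (s)) (m (s))) (u (u (k) (s)) (s))) (s)) (m (f (q (k) (f (k) (s))) (f (k) (f (k) (s))))))


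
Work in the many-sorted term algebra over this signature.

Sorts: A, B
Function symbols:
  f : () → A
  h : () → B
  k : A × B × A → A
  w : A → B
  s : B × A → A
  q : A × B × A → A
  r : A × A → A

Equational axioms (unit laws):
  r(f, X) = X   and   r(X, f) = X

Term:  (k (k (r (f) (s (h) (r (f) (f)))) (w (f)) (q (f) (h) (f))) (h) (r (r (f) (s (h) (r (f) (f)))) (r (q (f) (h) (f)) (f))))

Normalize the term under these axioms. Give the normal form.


1. (k (k (r (f) (s (h) (r (f) (f)))) (w (f)) (q (f) (h) (f))) (h) (r (r (f) (s (h) (r (f) (f)))) (r (q (f) (h) (f)) (f))))  →  (k (k (s (h) (r (f) (f))) (w (f)) (q (f) (h) (f))) (h) (r (r (f) (s (h) (r (f) (f)))) (r (q (f) (h) (f)) (f))))
2. (k (k (s (h) (r (f) (f))) (w (f)) (q (f) (h) (f))) (h) (r (r (f) (s (h) (r (f) (f)))) (r (q (f) (h) (f)) (f))))  →  (k (k (s (h) (f)) (w (f)) (q (f) (h) (f))) (h) (r (r (f) (s (h) (r (f) (f)))) (r (q (f) (h) (f)) (f))))
3. (k (k (s (h) (f)) (w (f)) (q (f) (h) (f))) (h) (r (r (f) (s (h) (r (f) (f)))) (r (q (f) (h) (f)) (f))))  →  (k (k (s (h) (f)) (w (f)) (q (f) (h) (f))) (h) (r (s (h) (r (f) (f))) (r (q (f) (h) (f)) (f))))
4. (k (k (s (h) (f)) (w (f)) (q (f) (h) (f))) (h) (r (s (h) (r (f) (f))) (r (q (f) (h) (f)) (f))))  →  (k (k (s (h) (f)) (w (f)) (q (f) (h) (f))) (h) (r (s (h) (f)) (r (q (f) (h) (f)) (f))))
5. (k (k (s (h) (f)) (w (f)) (q (f) (h) (f))) (h) (r (s (h) (f)) (r (q (f) (h) (f)) (f))))  →  (k (k (s (h) (f)) (w (f)) (q (f) (h) (f))) (h) (r (s (h) (f)) (q (f) (h) (f))))

normal form = (k (k (s (h) (f)) (w (f)) (q (f) (h) (f))) (h) (r (s (h) (f)) (q (f) (h) (f))))


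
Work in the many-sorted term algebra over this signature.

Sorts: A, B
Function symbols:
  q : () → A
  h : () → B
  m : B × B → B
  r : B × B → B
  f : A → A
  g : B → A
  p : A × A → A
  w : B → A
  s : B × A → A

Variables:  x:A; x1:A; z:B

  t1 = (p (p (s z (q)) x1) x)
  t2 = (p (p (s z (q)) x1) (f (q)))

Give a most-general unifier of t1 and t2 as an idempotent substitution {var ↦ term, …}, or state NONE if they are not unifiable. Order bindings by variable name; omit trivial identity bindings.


{x ↦ (f (q))}


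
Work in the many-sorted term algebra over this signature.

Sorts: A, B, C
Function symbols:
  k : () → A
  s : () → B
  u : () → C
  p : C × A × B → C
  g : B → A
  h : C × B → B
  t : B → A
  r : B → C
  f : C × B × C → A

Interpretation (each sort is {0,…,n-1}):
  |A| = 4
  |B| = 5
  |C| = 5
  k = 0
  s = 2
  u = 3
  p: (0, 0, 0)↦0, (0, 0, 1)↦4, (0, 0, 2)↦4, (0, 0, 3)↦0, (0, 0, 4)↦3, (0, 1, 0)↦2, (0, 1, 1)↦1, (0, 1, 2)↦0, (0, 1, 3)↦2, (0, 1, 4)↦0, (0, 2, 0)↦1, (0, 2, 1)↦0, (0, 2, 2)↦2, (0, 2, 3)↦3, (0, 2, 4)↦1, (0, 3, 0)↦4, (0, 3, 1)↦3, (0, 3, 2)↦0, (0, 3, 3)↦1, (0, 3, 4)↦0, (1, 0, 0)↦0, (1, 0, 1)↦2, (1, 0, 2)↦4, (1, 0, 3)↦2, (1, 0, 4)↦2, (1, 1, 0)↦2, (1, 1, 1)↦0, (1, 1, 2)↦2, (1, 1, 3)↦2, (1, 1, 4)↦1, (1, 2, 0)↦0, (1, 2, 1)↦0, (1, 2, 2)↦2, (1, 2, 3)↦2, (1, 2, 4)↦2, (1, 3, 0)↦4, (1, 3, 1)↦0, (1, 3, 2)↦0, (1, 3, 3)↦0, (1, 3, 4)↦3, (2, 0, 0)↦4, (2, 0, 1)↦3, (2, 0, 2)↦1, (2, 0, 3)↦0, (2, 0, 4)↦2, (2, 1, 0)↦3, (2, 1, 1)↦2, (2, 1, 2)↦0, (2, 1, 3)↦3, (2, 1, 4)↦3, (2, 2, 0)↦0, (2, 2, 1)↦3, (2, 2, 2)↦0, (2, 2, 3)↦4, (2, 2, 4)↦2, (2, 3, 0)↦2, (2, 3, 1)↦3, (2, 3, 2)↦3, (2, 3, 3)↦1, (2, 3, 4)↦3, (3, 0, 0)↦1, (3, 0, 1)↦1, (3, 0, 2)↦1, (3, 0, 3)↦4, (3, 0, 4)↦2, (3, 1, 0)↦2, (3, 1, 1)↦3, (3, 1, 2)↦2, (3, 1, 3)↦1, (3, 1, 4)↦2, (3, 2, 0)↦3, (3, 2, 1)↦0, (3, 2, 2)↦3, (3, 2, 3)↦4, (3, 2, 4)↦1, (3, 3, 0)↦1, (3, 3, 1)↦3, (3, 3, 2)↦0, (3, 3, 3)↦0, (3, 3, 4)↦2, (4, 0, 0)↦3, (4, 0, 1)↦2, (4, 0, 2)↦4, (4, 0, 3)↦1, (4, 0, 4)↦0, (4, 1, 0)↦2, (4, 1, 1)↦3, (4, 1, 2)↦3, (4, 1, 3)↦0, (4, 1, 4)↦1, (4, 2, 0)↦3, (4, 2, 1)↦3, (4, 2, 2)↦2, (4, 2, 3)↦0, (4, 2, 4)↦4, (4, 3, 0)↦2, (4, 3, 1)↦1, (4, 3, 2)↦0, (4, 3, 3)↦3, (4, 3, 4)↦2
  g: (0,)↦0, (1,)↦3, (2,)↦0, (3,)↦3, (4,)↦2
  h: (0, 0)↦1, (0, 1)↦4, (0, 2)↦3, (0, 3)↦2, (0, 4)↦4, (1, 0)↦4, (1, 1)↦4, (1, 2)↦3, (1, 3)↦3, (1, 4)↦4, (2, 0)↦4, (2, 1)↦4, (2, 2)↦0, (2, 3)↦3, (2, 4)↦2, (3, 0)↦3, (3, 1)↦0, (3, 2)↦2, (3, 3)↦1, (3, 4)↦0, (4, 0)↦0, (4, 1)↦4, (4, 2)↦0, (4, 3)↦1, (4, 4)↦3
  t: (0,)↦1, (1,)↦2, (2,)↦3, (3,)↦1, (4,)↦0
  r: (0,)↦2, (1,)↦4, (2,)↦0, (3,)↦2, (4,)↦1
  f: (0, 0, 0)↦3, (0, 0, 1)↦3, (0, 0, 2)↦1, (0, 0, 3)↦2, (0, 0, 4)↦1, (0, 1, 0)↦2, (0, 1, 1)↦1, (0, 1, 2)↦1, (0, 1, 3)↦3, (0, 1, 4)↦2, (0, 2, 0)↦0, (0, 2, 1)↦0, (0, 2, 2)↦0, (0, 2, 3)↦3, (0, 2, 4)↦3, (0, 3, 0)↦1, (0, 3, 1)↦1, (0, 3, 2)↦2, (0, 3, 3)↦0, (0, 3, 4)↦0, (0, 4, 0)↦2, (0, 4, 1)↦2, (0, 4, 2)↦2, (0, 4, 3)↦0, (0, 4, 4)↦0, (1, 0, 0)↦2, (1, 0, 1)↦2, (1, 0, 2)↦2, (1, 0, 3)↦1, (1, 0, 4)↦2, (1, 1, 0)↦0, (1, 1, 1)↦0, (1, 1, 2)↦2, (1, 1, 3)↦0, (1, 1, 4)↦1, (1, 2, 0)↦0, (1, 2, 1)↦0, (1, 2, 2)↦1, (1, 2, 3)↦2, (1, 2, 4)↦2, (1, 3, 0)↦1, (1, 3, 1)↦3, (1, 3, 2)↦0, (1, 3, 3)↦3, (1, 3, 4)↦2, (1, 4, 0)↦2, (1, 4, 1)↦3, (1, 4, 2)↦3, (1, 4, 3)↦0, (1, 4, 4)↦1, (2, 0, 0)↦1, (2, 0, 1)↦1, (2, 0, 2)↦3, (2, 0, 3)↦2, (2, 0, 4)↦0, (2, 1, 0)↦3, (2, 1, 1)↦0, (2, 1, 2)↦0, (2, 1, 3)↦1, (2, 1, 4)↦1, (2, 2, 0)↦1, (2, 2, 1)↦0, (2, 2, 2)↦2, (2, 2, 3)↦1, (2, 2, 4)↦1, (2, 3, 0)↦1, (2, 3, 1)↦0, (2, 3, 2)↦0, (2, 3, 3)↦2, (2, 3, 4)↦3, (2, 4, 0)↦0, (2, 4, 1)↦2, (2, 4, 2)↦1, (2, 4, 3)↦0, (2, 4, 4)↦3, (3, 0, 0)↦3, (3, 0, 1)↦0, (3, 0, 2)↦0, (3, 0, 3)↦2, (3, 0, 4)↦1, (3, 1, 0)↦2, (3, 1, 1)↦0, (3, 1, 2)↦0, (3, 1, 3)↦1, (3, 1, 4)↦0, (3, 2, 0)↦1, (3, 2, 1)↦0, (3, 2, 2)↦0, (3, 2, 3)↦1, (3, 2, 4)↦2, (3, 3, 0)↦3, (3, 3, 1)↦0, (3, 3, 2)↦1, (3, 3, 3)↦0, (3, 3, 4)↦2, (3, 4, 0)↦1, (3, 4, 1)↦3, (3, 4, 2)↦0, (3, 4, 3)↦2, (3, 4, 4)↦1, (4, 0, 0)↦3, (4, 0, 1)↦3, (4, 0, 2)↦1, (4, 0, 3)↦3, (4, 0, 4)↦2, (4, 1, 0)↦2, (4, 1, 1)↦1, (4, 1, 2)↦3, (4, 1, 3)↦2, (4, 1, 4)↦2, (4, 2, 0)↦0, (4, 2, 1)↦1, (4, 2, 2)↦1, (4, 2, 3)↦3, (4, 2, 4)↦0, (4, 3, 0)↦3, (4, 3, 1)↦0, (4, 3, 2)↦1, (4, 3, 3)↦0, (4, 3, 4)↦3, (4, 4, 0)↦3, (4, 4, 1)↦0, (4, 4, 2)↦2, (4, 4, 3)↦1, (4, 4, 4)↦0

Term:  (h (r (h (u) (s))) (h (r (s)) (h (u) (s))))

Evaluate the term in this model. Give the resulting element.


value = 2

  u = 3
  s = 2
  (h (u) (s)) = h(3, 2) = 2
  (r (h (u) (s))) = r(2,) = 0
  s = 2
  (r (s)) = r(2,) = 0
  u = 3
  s = 2
  (h (u) (s)) = h(3, 2) = 2
  (h (r (s)) (h (u) (s))) = h(0, 2) = 3
  (h (r (h (u) (s))) (h (r (s)) (h (u) (s)))) = h(0, 3) = 2


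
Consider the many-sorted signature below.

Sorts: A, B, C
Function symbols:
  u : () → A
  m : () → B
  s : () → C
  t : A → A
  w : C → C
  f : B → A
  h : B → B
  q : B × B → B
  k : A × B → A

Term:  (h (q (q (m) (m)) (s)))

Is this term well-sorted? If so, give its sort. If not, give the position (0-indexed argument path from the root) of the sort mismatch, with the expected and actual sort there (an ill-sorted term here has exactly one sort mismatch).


      (m) : B
      (m) : B
    (q (m) (m)) : B
    (s) : C
  (q (q (m) (m)) (s)) : ✗ arg 1 at [0, 1] has sort C, expected B

ill-sorted at position [0, 1]: expected B, got C


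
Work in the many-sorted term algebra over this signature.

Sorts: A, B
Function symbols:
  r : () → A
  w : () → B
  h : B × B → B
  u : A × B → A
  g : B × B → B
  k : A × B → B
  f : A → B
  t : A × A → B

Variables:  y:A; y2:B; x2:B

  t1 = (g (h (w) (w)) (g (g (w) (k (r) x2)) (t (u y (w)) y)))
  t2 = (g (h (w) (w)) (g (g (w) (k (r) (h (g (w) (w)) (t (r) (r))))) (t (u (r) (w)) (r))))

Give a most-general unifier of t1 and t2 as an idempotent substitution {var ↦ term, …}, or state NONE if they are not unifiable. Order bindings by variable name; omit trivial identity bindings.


{x2 ↦ (h (g (w) (w)) (t (r) (r))), y ↦ (r)}


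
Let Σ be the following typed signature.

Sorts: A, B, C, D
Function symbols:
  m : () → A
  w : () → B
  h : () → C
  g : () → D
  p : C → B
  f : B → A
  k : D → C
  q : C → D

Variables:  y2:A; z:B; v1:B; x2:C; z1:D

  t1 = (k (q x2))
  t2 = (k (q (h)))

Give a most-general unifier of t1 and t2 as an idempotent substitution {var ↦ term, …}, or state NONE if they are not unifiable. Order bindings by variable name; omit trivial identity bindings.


{x2 ↦ (h)}


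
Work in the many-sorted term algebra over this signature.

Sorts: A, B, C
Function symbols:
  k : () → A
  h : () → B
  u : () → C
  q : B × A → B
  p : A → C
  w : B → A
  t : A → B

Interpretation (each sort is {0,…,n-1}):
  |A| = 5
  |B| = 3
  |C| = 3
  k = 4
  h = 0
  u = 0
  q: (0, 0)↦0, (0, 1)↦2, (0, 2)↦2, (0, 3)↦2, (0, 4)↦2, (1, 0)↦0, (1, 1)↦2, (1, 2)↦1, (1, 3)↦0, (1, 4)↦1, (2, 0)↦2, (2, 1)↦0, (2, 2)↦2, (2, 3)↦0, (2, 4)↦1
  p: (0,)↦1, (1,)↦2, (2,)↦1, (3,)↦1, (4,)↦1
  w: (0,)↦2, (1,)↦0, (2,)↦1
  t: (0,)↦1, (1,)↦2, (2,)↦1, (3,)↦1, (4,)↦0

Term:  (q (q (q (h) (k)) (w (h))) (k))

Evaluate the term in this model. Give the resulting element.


value = 1

  h = 0
  k = 4
  (q (h) (k)) = q(0, 4) = 2
  h = 0
  (w (h)) = w(0,) = 2
  (q (q (h) (k)) (w (h))) = q(2, 2) = 2
  k = 4
  (q (q (q (h) (k)) (w (h))) (k)) = q(2, 4) = 1


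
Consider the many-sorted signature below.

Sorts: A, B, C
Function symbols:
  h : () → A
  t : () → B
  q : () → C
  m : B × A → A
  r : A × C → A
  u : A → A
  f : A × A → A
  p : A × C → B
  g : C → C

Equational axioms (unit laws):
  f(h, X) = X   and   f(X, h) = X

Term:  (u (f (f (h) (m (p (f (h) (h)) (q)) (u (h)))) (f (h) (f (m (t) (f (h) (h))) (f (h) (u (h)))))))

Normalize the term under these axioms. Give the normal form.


1. (u (f (f (h) (m (p (f (h) (h)) (q)) (u (h)))) (f (h) (f (m (t) (f (h) (h))) (f (h) (u (h)))))))  →  (u (f (m (p (f (h) (h)) (q)) (u (h))) (f (h) (f (m (t) (f (h) (h))) (f (h) (u (h)))))))
2. (u (f (m (p (f (h) (h)) (q)) (u (h))) (f (h) (f (m (t) (f (h) (h))) (f (h) (u (h)))))))  →  (u (f (m (p (h) (q)) (u (h))) (f (h) (f (m (t) (f (h) (h))) (f (h) (u (h)))))))
3. (u (f (m (p (h) (q)) (u (h))) (f (h) (f (m (t) (f (h) (h))) (f (h) (u (h)))))))  →  (u (f (m (p (h) (q)) (u (h))) (f (m (t) (f (h) (h))) (f (h) (u (h))))))
4. (u (f (m (p (h) (q)) (u (h))) (f (m (t) (f (h) (h))) (f (h) (u (h))))))  →  (u (f (m (p (h) (q)) (u (h))) (f (m (t) (h)) (f (h) (u (h))))))
5. (u (f (m (p (h) (q)) (u (h))) (f (m (t) (h)) (f (h) (u (h))))))  →  (u (f (m (p (h) (q)) (u (h))) (f (m (t) (h)) (u (h)))))

normal form = (u (f (m (p (h) (q)) (u (h))) (f (m (t) (h)) (u (h)))))


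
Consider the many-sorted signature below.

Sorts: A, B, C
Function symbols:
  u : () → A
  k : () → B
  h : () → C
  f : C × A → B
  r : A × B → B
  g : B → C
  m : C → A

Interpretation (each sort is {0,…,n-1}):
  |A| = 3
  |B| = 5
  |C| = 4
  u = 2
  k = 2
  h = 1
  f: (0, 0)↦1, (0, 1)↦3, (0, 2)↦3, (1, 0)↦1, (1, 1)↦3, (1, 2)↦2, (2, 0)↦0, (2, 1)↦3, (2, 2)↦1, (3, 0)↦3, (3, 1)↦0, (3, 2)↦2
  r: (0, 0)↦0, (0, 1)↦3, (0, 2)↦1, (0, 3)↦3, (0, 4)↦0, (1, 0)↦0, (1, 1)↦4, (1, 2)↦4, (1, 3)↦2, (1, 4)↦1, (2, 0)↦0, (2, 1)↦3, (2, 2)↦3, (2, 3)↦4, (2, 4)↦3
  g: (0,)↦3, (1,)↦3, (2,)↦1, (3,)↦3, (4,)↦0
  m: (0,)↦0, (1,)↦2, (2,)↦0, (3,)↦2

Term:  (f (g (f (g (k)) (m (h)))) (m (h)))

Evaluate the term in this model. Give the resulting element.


  k = 2
  (g (k)) = g(2,) = 1
  h = 1
  (m (h)) = m(1,) = 2
  (f (g (k)) (m (h))) = f(1, 2) = 2
  (g (f (g (k)) (m (h)))) = g(2,) = 1
  h = 1
  (m (h)) = m(1,) = 2
  (f (g (f (g (k)) (m (h)))) (m (h))) = f(1, 2) = 2

value = 2


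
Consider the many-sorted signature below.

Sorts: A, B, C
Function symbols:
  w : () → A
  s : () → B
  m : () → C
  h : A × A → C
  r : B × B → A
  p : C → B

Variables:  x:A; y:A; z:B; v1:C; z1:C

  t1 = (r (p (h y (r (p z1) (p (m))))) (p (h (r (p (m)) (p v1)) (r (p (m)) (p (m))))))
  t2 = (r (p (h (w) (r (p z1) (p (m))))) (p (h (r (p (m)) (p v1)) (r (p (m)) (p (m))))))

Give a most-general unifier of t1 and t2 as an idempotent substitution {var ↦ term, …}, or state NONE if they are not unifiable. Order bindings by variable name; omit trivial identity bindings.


{y ↦ (w)}


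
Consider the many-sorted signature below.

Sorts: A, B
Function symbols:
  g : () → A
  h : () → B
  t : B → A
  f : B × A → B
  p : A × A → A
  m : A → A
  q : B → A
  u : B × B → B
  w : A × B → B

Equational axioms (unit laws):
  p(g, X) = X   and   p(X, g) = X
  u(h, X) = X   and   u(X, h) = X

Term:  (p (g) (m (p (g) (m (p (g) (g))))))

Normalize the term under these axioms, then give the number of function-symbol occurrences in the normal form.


size = 3

1. (p (g) (m (p (g) (m (p (g) (g))))))  →  (m (p (g) (m (p (g) (g)))))
2. (m (p (g) (m (p (g) (g)))))  →  (m (m (p (g) (g))))
3. (m (m (p (g) (g))))  →  (m (m (g)))
normal form: (m (m (g)))


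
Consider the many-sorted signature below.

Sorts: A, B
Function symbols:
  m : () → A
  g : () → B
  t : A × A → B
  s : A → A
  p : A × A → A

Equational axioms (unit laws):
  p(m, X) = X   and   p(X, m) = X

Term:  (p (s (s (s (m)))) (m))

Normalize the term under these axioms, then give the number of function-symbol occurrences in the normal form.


1. (p (s (s (s (m)))) (m))  →  (s (s (s (m))))
normal form: (s (s (s (m))))

size = 4


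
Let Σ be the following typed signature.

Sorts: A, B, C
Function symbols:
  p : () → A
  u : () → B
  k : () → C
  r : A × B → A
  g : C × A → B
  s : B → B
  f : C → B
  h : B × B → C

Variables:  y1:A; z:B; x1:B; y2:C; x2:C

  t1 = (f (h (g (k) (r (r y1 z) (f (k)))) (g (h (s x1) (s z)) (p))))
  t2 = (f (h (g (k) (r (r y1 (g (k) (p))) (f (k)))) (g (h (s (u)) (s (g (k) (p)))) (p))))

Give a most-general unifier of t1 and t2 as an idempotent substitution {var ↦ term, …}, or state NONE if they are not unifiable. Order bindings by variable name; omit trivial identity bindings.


{x1 ↦ (u), z ↦ (g (k) (p))}


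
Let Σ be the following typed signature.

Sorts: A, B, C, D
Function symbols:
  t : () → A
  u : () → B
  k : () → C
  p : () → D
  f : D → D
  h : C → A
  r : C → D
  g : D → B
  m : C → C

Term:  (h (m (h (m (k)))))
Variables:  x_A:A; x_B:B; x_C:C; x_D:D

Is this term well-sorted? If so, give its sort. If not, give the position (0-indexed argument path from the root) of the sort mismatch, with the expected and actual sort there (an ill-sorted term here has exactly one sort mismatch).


ill-sorted at position [0, 0]: expected C, got A

        (k) : C
      (m (k)) : C
    (h (m (k))) : A
  (m (h (m (k)))) : ✗ arg 0 at [0, 0] has sort A, expected C


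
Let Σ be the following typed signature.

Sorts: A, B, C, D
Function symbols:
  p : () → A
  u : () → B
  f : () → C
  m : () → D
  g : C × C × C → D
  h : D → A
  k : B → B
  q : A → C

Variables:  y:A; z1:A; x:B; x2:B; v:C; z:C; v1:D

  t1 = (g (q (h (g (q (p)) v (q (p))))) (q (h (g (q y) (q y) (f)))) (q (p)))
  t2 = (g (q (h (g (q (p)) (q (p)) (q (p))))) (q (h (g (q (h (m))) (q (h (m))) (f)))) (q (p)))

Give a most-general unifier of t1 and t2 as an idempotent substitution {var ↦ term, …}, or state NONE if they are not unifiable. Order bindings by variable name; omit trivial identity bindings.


{v ↦ (q (p)), y ↦ (h (m))}


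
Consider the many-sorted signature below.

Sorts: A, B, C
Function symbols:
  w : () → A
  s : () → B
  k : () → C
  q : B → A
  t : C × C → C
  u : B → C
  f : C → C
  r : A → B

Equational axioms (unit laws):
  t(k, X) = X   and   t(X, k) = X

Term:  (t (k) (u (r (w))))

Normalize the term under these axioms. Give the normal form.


normal form = (u (r (w)))

1. (t (k) (u (r (w))))  →  (u (r (w)))


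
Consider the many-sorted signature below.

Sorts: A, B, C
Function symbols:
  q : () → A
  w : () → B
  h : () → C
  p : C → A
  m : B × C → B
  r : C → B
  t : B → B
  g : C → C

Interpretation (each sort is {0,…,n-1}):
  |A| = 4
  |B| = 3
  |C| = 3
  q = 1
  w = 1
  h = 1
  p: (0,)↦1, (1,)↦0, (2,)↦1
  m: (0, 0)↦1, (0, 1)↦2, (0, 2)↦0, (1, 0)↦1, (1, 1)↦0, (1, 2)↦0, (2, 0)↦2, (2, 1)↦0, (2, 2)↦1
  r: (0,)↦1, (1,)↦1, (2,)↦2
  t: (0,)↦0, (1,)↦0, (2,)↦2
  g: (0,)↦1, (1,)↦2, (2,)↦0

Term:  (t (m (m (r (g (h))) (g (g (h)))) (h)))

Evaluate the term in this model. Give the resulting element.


  h = 1
  (g (h)) = g(1,) = 2
  (r (g (h))) = r(2,) = 2
  h = 1
  (g (h)) = g(1,) = 2
  (g (g (h))) = g(2,) = 0
  (m (r (g (h))) (g (g (h)))) = m(2, 0) = 2
  h = 1
  (m (m (r (g (h))) (g (g (h)))) (h)) = m(2, 1) = 0
  (t (m (m (r (g (h))) (g (g (h)))) (h))) = t(0,) = 0

value = 0


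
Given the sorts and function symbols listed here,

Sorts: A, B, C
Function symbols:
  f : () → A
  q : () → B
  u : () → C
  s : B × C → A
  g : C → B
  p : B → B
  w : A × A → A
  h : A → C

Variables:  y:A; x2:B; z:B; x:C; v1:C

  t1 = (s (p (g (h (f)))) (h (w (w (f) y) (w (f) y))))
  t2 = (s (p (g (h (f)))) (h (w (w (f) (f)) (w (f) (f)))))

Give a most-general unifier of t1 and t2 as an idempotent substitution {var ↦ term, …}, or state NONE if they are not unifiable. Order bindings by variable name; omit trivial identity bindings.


{y ↦ (f)}


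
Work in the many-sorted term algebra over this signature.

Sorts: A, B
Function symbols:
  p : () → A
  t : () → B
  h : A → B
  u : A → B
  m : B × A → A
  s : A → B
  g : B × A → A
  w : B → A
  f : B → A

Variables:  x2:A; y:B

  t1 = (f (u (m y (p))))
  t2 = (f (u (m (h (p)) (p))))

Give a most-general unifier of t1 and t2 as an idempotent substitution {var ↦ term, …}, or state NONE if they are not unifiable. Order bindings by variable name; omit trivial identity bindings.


{y ↦ (h (p))}


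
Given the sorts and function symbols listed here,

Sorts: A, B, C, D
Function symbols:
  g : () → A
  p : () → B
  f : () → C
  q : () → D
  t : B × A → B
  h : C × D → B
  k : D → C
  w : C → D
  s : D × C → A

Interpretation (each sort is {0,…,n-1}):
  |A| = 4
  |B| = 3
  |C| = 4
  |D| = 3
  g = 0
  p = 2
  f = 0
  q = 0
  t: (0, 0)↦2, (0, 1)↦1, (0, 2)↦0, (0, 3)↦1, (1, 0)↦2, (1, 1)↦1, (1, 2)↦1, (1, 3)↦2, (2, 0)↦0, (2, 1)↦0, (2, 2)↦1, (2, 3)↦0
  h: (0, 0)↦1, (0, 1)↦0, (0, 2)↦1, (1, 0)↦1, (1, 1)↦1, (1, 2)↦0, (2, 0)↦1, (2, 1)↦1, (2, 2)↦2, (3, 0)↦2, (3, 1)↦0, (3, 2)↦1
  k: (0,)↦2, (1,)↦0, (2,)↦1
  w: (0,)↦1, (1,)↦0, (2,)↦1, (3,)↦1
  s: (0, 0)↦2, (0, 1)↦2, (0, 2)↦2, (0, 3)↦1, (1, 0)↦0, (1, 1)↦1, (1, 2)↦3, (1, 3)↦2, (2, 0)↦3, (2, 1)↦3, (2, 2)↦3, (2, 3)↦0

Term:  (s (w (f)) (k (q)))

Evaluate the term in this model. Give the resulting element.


value = 3

  f = 0
  (w (f)) = w(0,) = 1
  q = 0
  (k (q)) = k(0,) = 2
  (s (w (f)) (k (q))) = s(1, 2) = 3


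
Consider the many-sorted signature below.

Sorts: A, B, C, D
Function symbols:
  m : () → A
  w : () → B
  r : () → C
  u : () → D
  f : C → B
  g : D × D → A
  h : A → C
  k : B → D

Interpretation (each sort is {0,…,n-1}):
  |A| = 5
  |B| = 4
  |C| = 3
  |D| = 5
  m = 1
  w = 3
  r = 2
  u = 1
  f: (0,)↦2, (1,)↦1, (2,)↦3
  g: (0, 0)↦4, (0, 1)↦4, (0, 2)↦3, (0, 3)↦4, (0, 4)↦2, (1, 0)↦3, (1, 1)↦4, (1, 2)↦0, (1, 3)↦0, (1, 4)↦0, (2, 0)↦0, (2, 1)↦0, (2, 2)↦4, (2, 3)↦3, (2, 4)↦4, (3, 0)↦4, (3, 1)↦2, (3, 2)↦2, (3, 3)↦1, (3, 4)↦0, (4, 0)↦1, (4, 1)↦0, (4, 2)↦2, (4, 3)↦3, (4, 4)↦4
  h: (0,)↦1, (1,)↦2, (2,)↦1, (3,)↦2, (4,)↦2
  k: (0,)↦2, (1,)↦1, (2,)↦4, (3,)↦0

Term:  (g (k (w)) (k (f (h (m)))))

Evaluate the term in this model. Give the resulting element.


  w = 3
  (k (w)) = k(3,) = 0
  m = 1
  (h (m)) = h(1,) = 2
  (f (h (m))) = f(2,) = 3
  (k (f (h (m)))) = k(3,) = 0
  (g (k (w)) (k (f (h (m))))) = g(0, 0) = 4

value = 4


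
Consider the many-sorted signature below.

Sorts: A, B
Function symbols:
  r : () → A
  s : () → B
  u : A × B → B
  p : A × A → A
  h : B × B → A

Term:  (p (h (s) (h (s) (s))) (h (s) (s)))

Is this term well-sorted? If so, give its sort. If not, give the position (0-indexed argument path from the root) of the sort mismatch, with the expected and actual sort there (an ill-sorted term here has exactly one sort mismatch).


ill-sorted at position [0, 1]: expected B, got A

    (s) : B
      (s) : B
      (s) : B
    (h (s) (s)) : A
  (h (s) (h (s) (s))) : ✗ arg 1 at [0, 1] has sort A, expected B
    (s) : B
    (s) : B
  (h (s) (s)) : A


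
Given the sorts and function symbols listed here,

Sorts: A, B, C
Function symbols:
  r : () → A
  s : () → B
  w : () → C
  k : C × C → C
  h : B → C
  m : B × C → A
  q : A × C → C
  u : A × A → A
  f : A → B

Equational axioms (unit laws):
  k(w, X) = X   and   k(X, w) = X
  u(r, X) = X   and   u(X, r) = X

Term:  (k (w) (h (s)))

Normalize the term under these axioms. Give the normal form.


1. (k (w) (h (s)))  →  (h (s))

normal form = (h (s))


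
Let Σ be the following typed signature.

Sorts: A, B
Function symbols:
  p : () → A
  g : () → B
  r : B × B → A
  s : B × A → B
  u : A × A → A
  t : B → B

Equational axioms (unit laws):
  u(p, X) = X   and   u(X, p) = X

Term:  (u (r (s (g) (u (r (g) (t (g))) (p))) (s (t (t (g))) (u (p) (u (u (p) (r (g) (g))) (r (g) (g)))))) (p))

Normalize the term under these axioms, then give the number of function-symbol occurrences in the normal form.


size = 18

1. (u (r (s (g) (u (r (g) (t (g))) (p))) (s (t (t (g))) (u (p) (u (u (p) (r (g) (g))) (r (g) (g)))))) (p))  →  (r (s (g) (u (r (g) (t (g))) (p))) (s (t (t (g))) (u (p) (u (u (p) (r (g) (g))) (r (g) (g))))))
2. (r (s (g) (u (r (g) (t (g))) (p))) (s (t (t (g))) (u (p) (u (u (p) (r (g) (g))) (r (g) (g))))))  →  (r (s (g) (r (g) (t (g)))) (s (t (t (g))) (u (p) (u (u (p) (r (g) (g))) (r (g) (g))))))
3. (r (s (g) (r (g) (t (g)))) (s (t (t (g))) (u (p) (u (u (p) (r (g) (g))) (r (g) (g))))))  →  (r (s (g) (r (g) (t (g)))) (s (t (t (g))) (u (u (p) (r (g) (g))) (r (g) (g)))))
4. (r (s (g) (r (g) (t (g)))) (s (t (t (g))) (u (u (p) (r (g) (g))) (r (g) (g)))))  →  (r (s (g) (r (g) (t (g)))) (s (t (t (g))) (u (r (g) (g)) (r (g) (g)))))
normal form: (r (s (g) (r (g) (t (g)))) (s (t (t (g))) (u (r (g) (g)) (r (g) (g)))))


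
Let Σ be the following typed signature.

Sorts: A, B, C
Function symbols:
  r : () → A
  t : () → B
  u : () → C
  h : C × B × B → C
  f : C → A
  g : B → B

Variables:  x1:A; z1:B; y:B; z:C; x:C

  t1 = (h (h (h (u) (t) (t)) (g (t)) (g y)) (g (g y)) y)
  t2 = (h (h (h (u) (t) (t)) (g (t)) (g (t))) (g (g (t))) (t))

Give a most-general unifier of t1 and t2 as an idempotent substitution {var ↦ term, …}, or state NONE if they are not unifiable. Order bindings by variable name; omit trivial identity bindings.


{y ↦ (t)}


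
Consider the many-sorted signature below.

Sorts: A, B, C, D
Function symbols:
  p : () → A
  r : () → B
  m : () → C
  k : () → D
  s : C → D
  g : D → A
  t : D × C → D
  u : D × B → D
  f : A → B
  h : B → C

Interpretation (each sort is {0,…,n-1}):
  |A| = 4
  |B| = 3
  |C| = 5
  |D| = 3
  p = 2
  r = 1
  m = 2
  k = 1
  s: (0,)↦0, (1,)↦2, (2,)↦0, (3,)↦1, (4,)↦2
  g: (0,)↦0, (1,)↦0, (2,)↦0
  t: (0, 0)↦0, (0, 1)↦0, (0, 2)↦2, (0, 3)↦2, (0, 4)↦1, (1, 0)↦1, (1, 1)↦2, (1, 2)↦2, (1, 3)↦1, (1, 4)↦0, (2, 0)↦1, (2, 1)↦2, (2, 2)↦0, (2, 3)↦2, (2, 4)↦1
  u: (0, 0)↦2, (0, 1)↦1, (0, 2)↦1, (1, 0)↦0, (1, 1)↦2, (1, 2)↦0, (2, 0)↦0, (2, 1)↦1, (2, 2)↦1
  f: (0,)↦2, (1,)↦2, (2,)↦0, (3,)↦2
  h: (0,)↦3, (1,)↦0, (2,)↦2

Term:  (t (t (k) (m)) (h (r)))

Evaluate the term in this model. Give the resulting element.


  k = 1
  m = 2
  (t (k) (m)) = t(1, 2) = 2
  r = 1
  (h (r)) = h(1,) = 0
  (t (t (k) (m)) (h (r))) = t(2, 0) = 1

value = 1


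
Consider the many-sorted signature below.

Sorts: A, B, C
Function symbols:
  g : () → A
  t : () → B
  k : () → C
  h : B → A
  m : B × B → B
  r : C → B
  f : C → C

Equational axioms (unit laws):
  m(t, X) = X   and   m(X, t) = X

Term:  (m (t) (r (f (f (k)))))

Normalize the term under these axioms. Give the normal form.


1. (m (t) (r (f (f (k)))))  →  (r (f (f (k))))

normal form = (r (f (f (k))))


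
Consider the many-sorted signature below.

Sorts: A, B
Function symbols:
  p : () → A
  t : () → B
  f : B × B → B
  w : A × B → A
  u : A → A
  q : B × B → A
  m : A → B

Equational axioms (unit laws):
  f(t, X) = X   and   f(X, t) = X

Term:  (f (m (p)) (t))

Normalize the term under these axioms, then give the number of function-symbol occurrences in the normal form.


1. (f (m (p)) (t))  →  (m (p))
normal form: (m (p))

size = 2


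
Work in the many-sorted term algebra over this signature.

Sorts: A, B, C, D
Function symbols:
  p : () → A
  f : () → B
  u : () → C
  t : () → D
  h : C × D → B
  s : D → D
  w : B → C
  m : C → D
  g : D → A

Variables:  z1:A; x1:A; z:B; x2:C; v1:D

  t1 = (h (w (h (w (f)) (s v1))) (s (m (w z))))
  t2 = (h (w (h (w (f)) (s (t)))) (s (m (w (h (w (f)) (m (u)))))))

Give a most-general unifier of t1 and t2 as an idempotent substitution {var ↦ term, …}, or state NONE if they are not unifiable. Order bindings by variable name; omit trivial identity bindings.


{v1 ↦ (t), z ↦ (h (w (f)) (m (u)))}


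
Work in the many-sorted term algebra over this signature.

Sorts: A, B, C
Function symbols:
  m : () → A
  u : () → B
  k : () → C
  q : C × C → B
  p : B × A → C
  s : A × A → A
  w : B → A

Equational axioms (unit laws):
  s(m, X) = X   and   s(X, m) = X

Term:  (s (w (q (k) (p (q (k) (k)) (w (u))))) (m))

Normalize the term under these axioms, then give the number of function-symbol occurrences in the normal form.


1. (s (w (q (k) (p (q (k) (k)) (w (u))))) (m))  →  (w (q (k) (p (q (k) (k)) (w (u)))))
normal form: (w (q (k) (p (q (k) (k)) (w (u)))))

size = 9


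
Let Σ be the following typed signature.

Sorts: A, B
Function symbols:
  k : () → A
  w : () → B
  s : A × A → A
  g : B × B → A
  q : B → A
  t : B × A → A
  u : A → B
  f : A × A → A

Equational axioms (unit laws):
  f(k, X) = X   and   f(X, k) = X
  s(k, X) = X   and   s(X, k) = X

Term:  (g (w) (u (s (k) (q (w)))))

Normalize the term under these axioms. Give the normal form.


1. (g (w) (u (s (k) (q (w)))))  →  (g (w) (u (q (w))))

normal form = (g (w) (u (q (w))))


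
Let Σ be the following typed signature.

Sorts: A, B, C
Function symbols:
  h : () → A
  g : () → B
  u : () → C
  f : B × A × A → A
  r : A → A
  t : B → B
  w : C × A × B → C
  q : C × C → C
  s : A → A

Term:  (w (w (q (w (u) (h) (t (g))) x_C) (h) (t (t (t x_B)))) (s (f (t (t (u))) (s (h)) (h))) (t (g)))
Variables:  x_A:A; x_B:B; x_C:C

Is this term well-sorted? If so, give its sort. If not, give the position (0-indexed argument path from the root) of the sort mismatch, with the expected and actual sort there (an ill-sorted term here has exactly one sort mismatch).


        (u) : C
        (h) : A
          (g) : B
        (t (g)) : B
      (w (u) (h) (t (g))) : C
      x_C : C
    (q (w (u) (h) (t (g))) x_C) : C
    (h) : A
          x_B : B
        (t x_B) : B
      (t (t x_B)) : B
    (t (t (t x_B))) : B
  (w (q (w (u) (h) (t (g))) x_C) (h) (t (t (t x_B)))) : C
          (u) : C
        (t (u)) : ✗ arg 0 at [1, 0, 0, 0, 0] has sort C, expected B
        (h) : A
      (s (h)) : A
      (h) : A
    (g) : B
  (t (g)) : B

ill-sorted at position [1, 0, 0, 0, 0]: expected B, got C


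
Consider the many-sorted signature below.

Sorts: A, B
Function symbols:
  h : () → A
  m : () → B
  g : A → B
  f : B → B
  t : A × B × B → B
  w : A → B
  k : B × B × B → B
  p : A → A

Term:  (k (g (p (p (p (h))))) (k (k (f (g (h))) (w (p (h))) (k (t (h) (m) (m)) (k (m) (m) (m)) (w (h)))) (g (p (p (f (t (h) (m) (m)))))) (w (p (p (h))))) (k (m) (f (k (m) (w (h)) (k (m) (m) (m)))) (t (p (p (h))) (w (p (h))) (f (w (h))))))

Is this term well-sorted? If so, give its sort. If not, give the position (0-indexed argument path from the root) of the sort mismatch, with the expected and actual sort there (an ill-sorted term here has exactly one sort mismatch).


          (h) : A
        (p (h)) : A
      (p (p (h))) : A
    (p (p (p (h)))) : A
  (g (p (p (p (h))))) : B
          (h) : A
        (g (h)) : B
      (f (g (h))) : B
          (h) : A
        (p (h)) : A
      (w (p (h))) : B
          (h) : A
          (m) : B
          (m) : B
        (t (h) (m) (m)) : B
          (m) : B
          (m) : B
          (m) : B
        (k (m) (m) (m)) : B
          (h) : A
        (w (h)) : B
      (k (t (h) (m) (m)) (k (m) (m) (m)) (w (h))) : B
    (k (f (g (h))) (w (p (h))) (k (t (h) (m) (m)) (k (m) (m) (m)) (w (h)))) : B
              (h) : A
              (m) : B
              (m) : B
            (t (h) (m) (m)) : B
          (f (t (h) (m) (m))) : B
        (p (f (t (h) (m) (m)))) : ✗ arg 0 at [1, 1, 0, 0, 0] has sort B, expected A
          (h) : A
        (p (h)) : A
      (p (p (h))) : A
    (w (p (p (h)))) : B
    (m) : B
        (m) : B
          (h) : A
        (w (h)) : B
          (m) : B
          (m) : B
          (m) : B
        (k (m) (m) (m)) : B
      (k (m) (w (h)) (k (m) (m) (m))) : B
    (f (k (m) (w (h)) (k (m) (m) (m)))) : B
          (h) : A
        (p (h)) : A
      (p (p (h))) : A
          (h) : A
        (p (h)) : A
      (w (p (h))) : B
          (h) : A
        (w (h)) : B
      (f (w (h))) : B
    (t (p (p (h))) (w (p (h))) (f (w (h)))) : B
  (k (m) (f (k (m) (w (h)) (k (m) (m) (m)))) (t (p (p (h))) (w (p (h))) (f (w (h))))) : B

ill-sorted at position [1, 1, 0, 0, 0]: expected A, got B


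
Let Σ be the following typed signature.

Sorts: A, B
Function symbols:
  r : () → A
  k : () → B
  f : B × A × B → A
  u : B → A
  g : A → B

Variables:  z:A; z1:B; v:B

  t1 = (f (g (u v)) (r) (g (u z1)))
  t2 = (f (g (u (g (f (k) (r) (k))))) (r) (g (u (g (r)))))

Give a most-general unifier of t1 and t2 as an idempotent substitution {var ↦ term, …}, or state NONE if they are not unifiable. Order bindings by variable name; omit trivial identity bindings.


{v ↦ (g (f (k) (r) (k))), z1 ↦ (g (r))}


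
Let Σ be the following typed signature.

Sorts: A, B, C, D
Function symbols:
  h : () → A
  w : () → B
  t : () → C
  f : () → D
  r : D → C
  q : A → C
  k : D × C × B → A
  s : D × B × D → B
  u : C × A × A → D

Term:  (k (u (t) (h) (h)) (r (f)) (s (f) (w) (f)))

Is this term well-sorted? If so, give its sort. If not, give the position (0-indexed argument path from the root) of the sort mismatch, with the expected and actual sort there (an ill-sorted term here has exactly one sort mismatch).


    (t) : C
    (h) : A
    (h) : A
  (u (t) (h) (h)) : D
    (f) : D
  (r (f)) : C
    (f) : D
    (w) : B
    (f) : D
  (s (f) (w) (f)) : B
(k (u (t) (h) (h)) (r (f)) (s (f) (w) (f))) : A

well-sorted; sort = A


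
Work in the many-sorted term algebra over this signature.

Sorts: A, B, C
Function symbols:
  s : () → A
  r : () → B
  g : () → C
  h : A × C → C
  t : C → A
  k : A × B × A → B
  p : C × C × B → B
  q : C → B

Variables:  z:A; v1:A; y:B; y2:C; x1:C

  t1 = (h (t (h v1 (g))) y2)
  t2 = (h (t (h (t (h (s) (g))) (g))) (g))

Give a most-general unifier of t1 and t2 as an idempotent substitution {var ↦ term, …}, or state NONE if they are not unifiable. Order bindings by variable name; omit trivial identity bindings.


{v1 ↦ (t (h (s) (g))), y2 ↦ (g)}


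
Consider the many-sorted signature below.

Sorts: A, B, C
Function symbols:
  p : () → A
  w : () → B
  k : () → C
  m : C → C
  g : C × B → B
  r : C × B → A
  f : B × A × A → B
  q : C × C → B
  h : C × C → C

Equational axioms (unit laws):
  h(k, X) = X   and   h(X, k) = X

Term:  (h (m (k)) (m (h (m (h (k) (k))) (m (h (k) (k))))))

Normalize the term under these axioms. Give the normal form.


1. (h (m (k)) (m (h (m (h (k) (k))) (m (h (k) (k))))))  →  (h (m (k)) (m (h (m (k)) (m (h (k) (k))))))
2. (h (m (k)) (m (h (m (k)) (m (h (k) (k))))))  →  (h (m (k)) (m (h (m (k)) (m (k)))))

normal form = (h (m (k)) (m (h (m (k)) (m (k)))))


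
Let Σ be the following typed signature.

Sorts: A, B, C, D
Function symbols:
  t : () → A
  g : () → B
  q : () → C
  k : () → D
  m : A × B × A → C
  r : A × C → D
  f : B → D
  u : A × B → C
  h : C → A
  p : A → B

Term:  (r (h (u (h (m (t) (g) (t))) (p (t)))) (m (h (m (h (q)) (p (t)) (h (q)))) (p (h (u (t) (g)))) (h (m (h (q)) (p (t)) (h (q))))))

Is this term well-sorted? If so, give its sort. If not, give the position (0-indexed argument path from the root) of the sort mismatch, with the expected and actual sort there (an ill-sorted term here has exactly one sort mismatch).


well-sorted; sort = D

          (t) : A
          (g) : B
          (t) : A
        (m (t) (g) (t)) : C
      (h (m (t) (g) (t))) : A
        (t) : A
      (p (t)) : B
    (u (h (m (t) (g) (t))) (p (t))) : C
  (h (u (h (m (t) (g) (t))) (p (t)))) : A
          (q) : C
        (h (q)) : A
          (t) : A
        (p (t)) : B
          (q) : C
        (h (q)) : A
      (m (h (q)) (p (t)) (h (q))) : C
    (h (m (h (q)) (p (t)) (h (q)))) : A
          (t) : A
          (g) : B
        (u (t) (g)) : C
      (h (u (t) (g))) : A
    (p (h (u (t) (g)))) : B
          (q) : C
        (h (q)) : A
          (t) : A
        (p (t)) : B
          (q) : C
        (h (q)) : A
      (m (h (q)) (p (t)) (h (q))) : C
    (h (m (h (q)) (p (t)) (h (q)))) : A
  (m (h (m (h (q)) (p (t)) (h (q)))) (p (h (u (t) (g)))) (h (m (h (q)) (p (t)) (h (q))))) : C
(r (h (u (h (m (t) (g) (t))) (p (t)))) (m (h (m (h (q)) (p (t)) (h (q)))) (p (h (u (t) (g)))) (h (m (h (q)) (p (t)) (h (q)))))) : D


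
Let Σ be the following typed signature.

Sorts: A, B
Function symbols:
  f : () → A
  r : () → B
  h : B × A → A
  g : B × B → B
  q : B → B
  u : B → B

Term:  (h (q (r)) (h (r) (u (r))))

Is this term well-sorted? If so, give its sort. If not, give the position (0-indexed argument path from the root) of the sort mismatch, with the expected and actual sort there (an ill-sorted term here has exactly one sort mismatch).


    (r) : B
  (q (r)) : B
    (r) : B
      (r) : B
    (u (r)) : B
  (h (r) (u (r))) : ✗ arg 1 at [1, 1] has sort B, expected A

ill-sorted at position [1, 1]: expected A, got B


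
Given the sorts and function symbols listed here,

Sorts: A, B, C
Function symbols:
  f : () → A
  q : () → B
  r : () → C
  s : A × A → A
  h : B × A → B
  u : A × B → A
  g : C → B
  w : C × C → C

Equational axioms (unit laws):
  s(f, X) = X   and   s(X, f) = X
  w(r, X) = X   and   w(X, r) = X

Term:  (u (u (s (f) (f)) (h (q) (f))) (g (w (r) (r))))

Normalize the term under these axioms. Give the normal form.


1. (u (u (s (f) (f)) (h (q) (f))) (g (w (r) (r))))  →  (u (u (f) (h (q) (f))) (g (w (r) (r))))
2. (u (u (f) (h (q) (f))) (g (w (r) (r))))  →  (u (u (f) (h (q) (f))) (g (r)))

normal form = (u (u (f) (h (q) (f))) (g (r)))


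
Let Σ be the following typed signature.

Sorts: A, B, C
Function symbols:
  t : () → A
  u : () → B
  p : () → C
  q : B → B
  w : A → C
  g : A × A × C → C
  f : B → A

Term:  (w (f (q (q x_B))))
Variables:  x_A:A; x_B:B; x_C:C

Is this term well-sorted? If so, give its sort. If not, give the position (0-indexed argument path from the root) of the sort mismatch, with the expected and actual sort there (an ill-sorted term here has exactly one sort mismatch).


        x_B : B
      (q x_B) : B
    (q (q x_B)) : B
  (f (q (q x_B))) : A
(w (f (q (q x_B)))) : C

well-sorted; sort = C


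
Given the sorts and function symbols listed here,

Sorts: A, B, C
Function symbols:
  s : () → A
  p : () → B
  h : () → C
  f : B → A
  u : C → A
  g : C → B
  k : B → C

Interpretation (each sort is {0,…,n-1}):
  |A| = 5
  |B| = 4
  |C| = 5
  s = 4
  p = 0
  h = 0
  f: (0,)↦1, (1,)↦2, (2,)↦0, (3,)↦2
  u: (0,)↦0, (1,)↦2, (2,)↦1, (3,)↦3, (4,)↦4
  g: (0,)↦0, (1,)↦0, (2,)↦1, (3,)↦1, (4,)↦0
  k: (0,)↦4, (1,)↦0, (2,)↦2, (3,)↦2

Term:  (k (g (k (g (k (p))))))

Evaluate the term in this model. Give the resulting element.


  p = 0
  (k (p)) = k(0,) = 4
  (g (k (p))) = g(4,) = 0
  (k (g (k (p)))) = k(0,) = 4
  (g (k (g (k (p))))) = g(4,) = 0
  (k (g (k (g (k (p)))))) = k(0,) = 4

value = 4
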